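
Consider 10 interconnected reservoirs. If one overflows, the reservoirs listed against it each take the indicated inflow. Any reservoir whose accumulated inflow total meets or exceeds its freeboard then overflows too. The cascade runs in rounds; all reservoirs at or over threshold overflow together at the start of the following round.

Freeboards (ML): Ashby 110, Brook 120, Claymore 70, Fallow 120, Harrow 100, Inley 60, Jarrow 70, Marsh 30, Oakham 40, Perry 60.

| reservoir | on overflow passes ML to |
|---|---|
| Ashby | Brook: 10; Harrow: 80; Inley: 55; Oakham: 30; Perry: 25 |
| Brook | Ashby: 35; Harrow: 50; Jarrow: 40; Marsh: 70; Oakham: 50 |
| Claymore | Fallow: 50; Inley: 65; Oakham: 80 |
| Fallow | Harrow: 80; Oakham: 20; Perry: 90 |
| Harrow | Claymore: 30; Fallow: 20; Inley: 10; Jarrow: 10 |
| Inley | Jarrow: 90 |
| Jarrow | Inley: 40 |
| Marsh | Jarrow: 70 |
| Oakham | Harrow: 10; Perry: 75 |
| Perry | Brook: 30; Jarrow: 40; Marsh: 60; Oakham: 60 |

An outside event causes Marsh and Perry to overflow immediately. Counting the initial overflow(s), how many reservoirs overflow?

4

Round 1 — Marsh, Perry overflow (initial).
  Brook: +30 → 30 < 120
  Jarrow: +70+40 → 110 ≥ 70
  Oakham: +60 → 60 ≥ 40
Round 2 — Jarrow, Oakham overflow.
  Harrow: +10 → 10 < 100
  Inley: +40 → 40 < 60
No further overflows.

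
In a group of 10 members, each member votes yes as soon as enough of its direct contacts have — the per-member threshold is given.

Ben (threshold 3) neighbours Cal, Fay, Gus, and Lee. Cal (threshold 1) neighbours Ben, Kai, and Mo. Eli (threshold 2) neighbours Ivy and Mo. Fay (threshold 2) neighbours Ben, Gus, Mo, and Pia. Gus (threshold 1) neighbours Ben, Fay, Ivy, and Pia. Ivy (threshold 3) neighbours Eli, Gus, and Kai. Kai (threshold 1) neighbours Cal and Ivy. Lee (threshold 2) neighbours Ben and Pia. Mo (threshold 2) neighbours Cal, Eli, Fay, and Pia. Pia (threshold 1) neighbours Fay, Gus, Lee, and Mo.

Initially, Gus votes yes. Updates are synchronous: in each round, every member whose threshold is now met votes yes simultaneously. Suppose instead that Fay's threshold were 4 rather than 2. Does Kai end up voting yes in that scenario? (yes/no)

no

With Fay's threshold at 4:
Round 1 — Gus votes yes (initial).
Round 2 — checking thresholds:
  Ben: 1 of 4 neighbours < 3, below threshold.
  Fay: 1 of 4 neighbours < 4, below threshold.
  Ivy: 1 of 3 neighbours < 3, below threshold.
  Pia: 1 of 4 neighbours ≥ 1, votes yes.
Round 3 — no new yes votes; cascade stops.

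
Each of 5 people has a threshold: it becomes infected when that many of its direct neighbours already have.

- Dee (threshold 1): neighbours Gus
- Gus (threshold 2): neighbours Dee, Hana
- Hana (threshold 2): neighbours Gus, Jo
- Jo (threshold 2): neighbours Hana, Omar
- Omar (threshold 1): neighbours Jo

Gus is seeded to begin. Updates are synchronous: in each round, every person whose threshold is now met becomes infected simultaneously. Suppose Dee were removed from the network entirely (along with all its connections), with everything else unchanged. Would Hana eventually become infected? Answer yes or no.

no

With Dee removed:
Round 1 — Gus becomes infected (initial).
Round 2 — no new infections; cascade stops.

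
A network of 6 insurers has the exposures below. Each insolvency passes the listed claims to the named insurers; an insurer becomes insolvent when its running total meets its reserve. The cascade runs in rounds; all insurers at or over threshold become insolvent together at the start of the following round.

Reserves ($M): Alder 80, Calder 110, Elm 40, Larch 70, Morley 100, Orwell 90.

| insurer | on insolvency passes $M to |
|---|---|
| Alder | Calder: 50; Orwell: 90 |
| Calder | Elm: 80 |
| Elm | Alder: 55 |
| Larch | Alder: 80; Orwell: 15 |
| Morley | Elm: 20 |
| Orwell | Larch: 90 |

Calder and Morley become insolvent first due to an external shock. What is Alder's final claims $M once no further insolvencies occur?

55

Round 1 — Calder, Morley become insolvent (initial).
  Elm: +80+20 → 100 ≥ 40
Round 2 — Elm becomes insolvent.
  Alder: +55 → 55 < 80
No further insolvencies.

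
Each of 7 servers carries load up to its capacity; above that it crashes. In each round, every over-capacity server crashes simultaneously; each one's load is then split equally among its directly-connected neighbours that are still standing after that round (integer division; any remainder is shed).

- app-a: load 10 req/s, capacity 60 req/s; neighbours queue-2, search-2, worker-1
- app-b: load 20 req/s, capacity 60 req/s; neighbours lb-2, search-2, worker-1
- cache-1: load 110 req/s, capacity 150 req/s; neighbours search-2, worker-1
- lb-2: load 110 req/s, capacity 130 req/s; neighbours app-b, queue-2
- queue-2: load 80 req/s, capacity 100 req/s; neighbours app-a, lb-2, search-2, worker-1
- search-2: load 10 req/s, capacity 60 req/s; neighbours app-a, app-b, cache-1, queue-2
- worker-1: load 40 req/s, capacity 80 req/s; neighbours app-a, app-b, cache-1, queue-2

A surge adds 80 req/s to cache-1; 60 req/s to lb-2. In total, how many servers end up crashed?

7

Round 1 — cache-1 at 190 > 150; lb-2 at 170 > 130. cache-1, lb-2 crash.
  cache-1 sheds 190 req/s to search-2, worker-1: 95 each.
    search-2: 10+95 = 105 > 60
    worker-1: 40+95 = 135 > 80
  lb-2 sheds 170 req/s to app-b, queue-2: 85 each.
    app-b: 20+85 = 105 > 60
    queue-2: 80+85 = 165 > 100
Round 2 — app-b, queue-2, search-2, worker-1 crash.
  app-b sheds 105 req/s: no online neighbours, lost.
  queue-2 sheds 165 req/s to app-a: 165 each.
    app-a: 10+165 = 175 > 60
  search-2 sheds 105 req/s to app-a: 105 each.
    app-a: 175+105 = 280 > 60
  worker-1 sheds 135 req/s to app-a: 135 each.
    app-a: 280+135 = 415 > 60
Round 3 — app-a crashes.
  app-a sheds 415 req/s: no online neighbours, lost.
No further crashes.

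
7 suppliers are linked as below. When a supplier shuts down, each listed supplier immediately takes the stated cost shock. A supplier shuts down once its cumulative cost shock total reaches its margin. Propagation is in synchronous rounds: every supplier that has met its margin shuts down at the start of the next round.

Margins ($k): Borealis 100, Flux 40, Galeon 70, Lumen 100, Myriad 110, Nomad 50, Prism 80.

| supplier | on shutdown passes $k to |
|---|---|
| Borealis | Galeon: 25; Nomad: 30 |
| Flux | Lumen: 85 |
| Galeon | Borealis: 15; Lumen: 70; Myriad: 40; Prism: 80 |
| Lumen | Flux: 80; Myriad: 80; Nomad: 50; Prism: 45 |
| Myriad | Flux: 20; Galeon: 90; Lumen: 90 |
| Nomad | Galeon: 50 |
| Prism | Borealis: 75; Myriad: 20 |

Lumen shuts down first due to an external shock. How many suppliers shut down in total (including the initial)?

3

Round 1 — Lumen shuts down (initial).
  Flux: +80 → 80 ≥ 40
  Myriad: +80 → 80 < 110
  Nomad: +50 → 50 ≥ 50
  Prism: +45 → 45 < 80
Round 2 — Flux, Nomad shut down.
  Galeon: +50 → 50 < 70
No further shutdowns.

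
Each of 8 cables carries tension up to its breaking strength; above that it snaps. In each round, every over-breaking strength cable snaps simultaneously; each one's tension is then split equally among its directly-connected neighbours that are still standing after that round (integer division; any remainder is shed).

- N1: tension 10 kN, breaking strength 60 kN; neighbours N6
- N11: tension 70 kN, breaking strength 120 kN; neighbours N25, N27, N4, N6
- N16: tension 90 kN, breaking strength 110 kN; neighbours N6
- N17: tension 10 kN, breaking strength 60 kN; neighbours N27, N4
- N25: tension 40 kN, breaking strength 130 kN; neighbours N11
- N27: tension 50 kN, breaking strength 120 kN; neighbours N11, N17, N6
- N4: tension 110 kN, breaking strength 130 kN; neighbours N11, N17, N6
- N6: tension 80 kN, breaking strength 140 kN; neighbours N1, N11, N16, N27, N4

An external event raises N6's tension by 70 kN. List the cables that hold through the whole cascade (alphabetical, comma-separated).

N1, N25

Round 1 — N6 at 150 > 140. N6 snaps.
  N6 sheds 150 kN to N1, N11, N16, N27, N4: 30 each.
    N1: 10+30 = 40 ≤ 60
    N11: 70+30 = 100 ≤ 120
    N16: 90+30 = 120 > 110
    N27: 50+30 = 80 ≤ 120
    N4: 110+30 = 140 > 130
Round 2 — N16, N4 snap.
  N16 sheds 120 kN: no online neighbours, lost.
  N4 sheds 140 kN to N11, N17: 70 each.
    N11: 100+70 = 170 > 120
    N17: 10+70 = 80 > 60
Round 3 — N11, N17 snap.
  N11 sheds 170 kN to N25, N27: 85 each.
    N25: 40+85 = 125 ≤ 130
    N27: 80+85 = 165 > 120
  N17 sheds 80 kN to N27: 80 each.
    N27: 165+80 = 245 > 120
Round 4 — N27 snaps.
  N27 sheds 245 kN: no online neighbours, lost.
No further breaks.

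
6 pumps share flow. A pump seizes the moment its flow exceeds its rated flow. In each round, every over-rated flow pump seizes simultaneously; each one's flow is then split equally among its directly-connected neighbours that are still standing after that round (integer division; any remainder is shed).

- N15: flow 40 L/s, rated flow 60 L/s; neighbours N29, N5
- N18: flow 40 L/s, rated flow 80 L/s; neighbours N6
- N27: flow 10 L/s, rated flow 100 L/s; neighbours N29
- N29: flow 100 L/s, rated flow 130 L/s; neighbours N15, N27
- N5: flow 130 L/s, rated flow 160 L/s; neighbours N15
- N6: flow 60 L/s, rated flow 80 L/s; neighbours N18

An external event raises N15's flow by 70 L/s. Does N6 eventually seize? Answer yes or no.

no

Round 1 — N15 at 110 > 60. N15 seizes.
  N15 sheds 110 L/s to N29, N5: 55 each.
    N29: 100+55 = 155 > 130
    N5: 130+55 = 185 > 160
Round 2 — N29, N5 seize.
  N29 sheds 155 L/s to N27: 155 each.
    N27: 10+155 = 165 > 100
  N5 sheds 185 L/s: no online neighbours, lost.
Round 3 — N27 seizes.
  N27 sheds 165 L/s: no online neighbours, lost.
No further seizures.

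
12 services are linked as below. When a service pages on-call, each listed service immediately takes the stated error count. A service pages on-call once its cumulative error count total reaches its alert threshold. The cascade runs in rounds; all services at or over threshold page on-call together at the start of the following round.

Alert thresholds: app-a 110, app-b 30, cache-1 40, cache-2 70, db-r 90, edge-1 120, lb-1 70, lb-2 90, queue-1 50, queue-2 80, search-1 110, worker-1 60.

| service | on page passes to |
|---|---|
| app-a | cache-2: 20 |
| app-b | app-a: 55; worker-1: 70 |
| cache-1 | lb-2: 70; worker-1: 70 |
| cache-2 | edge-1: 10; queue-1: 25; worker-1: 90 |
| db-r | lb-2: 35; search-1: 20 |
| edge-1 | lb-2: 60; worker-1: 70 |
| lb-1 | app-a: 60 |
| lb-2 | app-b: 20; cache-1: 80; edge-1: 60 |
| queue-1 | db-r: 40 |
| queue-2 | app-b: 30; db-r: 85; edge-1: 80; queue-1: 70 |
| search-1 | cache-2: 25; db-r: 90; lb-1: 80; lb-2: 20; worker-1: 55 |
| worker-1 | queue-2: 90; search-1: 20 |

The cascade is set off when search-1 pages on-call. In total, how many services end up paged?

Round 1 — search-1 pages on-call (initial).
  cache-2: +25 → 25 < 70
  db-r: +90 → 90 ≥ 90
  lb-1: +80 → 80 ≥ 70
  lb-2: +20 → 20 < 90
  worker-1: +55 → 55 < 60
Round 2 — db-r, lb-1 page on-call.
  app-a: +60 → 60 < 110
  lb-2: +35 → 55 < 90
No further pages.

3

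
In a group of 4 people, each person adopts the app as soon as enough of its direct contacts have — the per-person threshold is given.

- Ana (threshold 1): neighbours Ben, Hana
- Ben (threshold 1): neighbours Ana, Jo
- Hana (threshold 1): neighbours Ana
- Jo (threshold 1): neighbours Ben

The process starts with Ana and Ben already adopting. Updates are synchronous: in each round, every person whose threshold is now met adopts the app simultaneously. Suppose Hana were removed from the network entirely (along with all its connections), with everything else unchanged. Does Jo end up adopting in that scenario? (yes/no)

yes

With Hana removed:
Round 1 — Ana, Ben adopt the app (initial).
Round 2 — checking thresholds:
  Jo: 1 of 1 neighbours ≥ 1, adopts the app.
Round 3 — no new adoptions; cascade stops.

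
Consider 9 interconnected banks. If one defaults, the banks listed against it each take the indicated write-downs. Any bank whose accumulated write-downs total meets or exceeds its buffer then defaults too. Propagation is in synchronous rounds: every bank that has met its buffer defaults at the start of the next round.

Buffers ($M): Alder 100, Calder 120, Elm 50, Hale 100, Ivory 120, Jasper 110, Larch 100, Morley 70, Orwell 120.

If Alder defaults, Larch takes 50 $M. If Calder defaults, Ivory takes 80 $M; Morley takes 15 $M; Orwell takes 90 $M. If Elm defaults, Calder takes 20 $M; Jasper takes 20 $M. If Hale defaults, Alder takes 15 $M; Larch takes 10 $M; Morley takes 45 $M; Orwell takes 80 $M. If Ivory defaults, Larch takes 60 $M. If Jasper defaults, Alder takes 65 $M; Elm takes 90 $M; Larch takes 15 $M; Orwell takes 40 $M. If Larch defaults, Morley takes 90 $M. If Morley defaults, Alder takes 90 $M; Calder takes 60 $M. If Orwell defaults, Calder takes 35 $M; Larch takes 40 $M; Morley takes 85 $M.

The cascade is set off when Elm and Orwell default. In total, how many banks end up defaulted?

Round 1 — Elm, Orwell default (initial).
  Calder: +20+35 → 55 < 120
  Jasper: +20 → 20 < 110
  Larch: +40 → 40 < 100
  Morley: +85 → 85 ≥ 70
Round 2 — Morley defaults.
  Alder: +90 → 90 < 100
  Calder: +60 → 115 < 120
No further defaults.

3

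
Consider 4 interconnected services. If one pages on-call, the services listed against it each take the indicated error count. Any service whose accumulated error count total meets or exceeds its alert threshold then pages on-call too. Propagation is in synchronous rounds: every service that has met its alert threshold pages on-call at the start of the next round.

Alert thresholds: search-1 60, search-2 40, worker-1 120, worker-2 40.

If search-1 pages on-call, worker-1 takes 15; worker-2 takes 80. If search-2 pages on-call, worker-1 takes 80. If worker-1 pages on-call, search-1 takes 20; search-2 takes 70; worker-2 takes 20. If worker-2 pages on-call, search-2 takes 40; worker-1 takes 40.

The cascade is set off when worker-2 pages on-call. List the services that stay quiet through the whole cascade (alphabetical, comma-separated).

Round 1 — worker-2 pages on-call (initial).
  search-2: +40 → 40 ≥ 40
  worker-1: +40 → 40 < 120
Round 2 — search-2 pages on-call.
  worker-1: +80 → 120 ≥ 120
Round 3 — worker-1 pages on-call.
  search-1: +20 → 20 < 60
No further pages.

search-1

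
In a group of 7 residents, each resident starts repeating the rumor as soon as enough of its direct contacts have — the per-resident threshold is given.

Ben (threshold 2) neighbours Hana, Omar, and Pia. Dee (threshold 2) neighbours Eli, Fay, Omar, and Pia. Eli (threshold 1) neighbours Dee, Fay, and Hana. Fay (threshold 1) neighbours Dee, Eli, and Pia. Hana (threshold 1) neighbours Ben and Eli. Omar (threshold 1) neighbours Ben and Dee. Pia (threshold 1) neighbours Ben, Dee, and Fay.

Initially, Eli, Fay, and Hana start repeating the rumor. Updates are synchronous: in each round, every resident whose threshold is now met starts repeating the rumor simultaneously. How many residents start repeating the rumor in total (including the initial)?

Round 1 — Eli, Fay, Hana start repeating the rumor (initial).
Round 2 — checking thresholds:
  Ben: 1 of 3 neighbours < 2, not yet.
  Dee: 2 of 4 neighbours ≥ 2, starts repeating the rumor.
  Pia: 1 of 3 neighbours ≥ 1, starts repeating the rumor.
Round 3 — checking thresholds:
  Ben: 2 of 3 neighbours ≥ 2, starts repeating the rumor.
  Omar: 1 of 2 neighbours ≥ 1, starts repeating the rumor.
Round 4 — no new spreads; cascade stops.

7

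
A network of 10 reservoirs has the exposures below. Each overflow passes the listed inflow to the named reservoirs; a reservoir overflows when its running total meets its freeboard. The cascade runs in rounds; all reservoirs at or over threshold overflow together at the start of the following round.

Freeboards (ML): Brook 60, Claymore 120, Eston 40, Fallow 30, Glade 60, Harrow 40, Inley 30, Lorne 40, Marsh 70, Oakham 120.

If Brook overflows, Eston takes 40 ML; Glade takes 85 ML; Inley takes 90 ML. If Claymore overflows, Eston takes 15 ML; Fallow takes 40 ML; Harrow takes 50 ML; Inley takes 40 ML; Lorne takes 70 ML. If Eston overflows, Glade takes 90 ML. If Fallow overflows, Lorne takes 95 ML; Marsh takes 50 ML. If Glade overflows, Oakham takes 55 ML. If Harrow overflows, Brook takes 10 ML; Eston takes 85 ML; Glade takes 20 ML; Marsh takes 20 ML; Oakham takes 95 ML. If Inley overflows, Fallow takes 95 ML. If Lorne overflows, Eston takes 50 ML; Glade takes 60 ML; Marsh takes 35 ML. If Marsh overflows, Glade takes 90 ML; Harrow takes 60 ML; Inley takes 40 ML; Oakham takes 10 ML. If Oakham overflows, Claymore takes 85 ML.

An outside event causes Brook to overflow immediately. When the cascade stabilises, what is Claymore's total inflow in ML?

85

Round 1 — Brook overflows (initial).
  Eston: +40 → 40 ≥ 40
  Glade: +85 → 85 ≥ 60
  Inley: +90 → 90 ≥ 30
Round 2 — Eston, Glade, Inley overflow.
  Fallow: +95 → 95 ≥ 30
  Oakham: +55 → 55 < 120
Round 3 — Fallow overflows.
  Lorne: +95 → 95 ≥ 40
  Marsh: +50 → 50 < 70
Round 4 — Lorne overflows.
  Marsh: +35 → 85 ≥ 70
Round 5 — Marsh overflows.
  Harrow: +60 → 60 ≥ 40
  Oakham: +10 → 65 < 120
Round 6 — Harrow overflows.
  Oakham: +95 → 160 ≥ 120
Round 7 — Oakham overflows.
  Claymore: +85 → 85 < 120
No further overflows.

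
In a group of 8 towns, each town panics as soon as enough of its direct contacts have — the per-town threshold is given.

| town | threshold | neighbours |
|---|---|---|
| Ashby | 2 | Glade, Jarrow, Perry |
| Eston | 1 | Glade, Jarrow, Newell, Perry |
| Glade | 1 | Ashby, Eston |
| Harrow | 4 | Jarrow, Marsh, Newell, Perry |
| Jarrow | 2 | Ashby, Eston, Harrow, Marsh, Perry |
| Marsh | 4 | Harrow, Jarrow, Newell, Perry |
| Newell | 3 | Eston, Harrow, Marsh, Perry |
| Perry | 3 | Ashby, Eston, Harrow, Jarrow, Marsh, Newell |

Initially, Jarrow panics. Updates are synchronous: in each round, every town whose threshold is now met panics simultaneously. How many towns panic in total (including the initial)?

5

Round 1 — Jarrow panics (initial).
Round 2 — checking thresholds:
  Ashby: 1 of 3 neighbours < 2, holds.
  Eston: 1 of 4 neighbours ≥ 1, panics.
  Harrow: 1 of 4 neighbours < 4, holds.
  Marsh: 1 of 4 neighbours < 4, holds.
  Perry: 1 of 6 neighbours < 3, holds.
Round 3 — checking thresholds:
  Ashby: 1 of 3 neighbours < 2, holds.
  Glade: 1 of 2 neighbours ≥ 1, panics.
  Harrow: 1 of 4 neighbours < 4, holds.
  Marsh: 1 of 4 neighbours < 4, holds.
  Newell: 1 of 4 neighbours < 3, holds.
  Perry: 2 of 6 neighbours < 3, holds.
Round 4 — checking thresholds:
  Ashby: 2 of 3 neighbours ≥ 2, panics.
  Harrow: 1 of 4 neighbours < 4, holds.
  Marsh: 1 of 4 neighbours < 4, holds.
  Newell: 1 of 4 neighbours < 3, holds.
  Perry: 2 of 6 neighbours < 3, holds.
Round 5 — checking thresholds:
  Harrow: 1 of 4 neighbours < 4, holds.
  Marsh: 1 of 4 neighbours < 4, holds.
  Newell: 1 of 4 neighbours < 3, holds.
  Perry: 3 of 6 neighbours ≥ 3, panics.
Round 6 — no new panics; cascade stops.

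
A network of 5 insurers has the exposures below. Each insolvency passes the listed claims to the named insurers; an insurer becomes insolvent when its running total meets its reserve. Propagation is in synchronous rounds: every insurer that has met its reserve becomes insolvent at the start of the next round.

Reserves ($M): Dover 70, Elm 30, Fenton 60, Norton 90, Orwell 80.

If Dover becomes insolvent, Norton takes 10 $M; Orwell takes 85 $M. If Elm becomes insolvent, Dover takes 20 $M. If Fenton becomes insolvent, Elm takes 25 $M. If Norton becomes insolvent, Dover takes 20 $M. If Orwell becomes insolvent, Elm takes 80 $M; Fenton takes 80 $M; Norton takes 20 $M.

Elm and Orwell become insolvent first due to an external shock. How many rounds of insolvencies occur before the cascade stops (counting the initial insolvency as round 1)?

Round 1 — Elm, Orwell become insolvent (initial).
  Dover: +20 → 20 < 70
  Fenton: +80 → 80 ≥ 60
  Norton: +20 → 20 < 90
Round 2 — Fenton becomes insolvent.
No further insolvencies.

2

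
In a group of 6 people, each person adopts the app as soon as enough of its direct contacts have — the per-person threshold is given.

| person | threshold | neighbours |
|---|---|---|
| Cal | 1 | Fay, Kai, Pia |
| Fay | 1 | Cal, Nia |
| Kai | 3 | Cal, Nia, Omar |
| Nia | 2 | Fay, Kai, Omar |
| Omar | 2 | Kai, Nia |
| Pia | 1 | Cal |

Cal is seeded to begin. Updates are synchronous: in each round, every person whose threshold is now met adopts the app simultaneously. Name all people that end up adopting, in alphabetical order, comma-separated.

Cal, Fay, Pia

Round 1 — Cal adopts the app (initial).
Round 2 — checking thresholds:
  Fay: 1 of 2 neighbours ≥ 1, adopts the app.
  Kai: 1 of 3 neighbours < 3, below threshold.
  Pia: 1 of 1 neighbours ≥ 1, adopts the app.
Round 3 — no new adoptions; cascade stops.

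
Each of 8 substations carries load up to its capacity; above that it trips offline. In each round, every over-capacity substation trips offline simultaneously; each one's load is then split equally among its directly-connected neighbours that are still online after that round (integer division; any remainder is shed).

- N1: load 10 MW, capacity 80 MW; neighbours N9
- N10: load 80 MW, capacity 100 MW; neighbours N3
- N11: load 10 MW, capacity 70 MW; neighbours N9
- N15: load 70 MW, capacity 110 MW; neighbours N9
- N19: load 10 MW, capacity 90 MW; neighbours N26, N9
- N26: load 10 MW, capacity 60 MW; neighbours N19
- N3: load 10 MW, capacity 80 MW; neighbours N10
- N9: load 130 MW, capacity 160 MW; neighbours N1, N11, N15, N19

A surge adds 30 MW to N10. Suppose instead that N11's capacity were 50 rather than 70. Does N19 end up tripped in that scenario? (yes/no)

With N11's capacity at 50:
Round 1 — N10 at 110 > 100. N10 trips offline.
  N10 sheds 110 MW to N3: 110 each.
    N3: 10+110 = 120 > 80
Round 2 — N3 trips offline.
  N3 sheds 120 MW: no online neighbours, lost.
No further trips.

no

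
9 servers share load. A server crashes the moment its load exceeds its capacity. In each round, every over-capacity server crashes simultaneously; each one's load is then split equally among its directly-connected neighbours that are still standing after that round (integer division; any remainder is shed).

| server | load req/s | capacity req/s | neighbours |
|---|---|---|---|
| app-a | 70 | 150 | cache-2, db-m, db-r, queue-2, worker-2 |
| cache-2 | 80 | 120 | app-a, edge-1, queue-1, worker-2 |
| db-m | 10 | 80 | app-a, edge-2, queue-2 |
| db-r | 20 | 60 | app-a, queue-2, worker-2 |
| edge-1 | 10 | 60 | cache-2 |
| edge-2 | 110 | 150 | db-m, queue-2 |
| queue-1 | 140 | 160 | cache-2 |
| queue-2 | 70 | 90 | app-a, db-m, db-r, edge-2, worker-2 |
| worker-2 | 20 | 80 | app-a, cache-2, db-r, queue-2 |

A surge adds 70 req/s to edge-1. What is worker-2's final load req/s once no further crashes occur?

73

Round 1 — edge-1 at 80 > 60. edge-1 crashes.
  edge-1 sheds 80 req/s to cache-2: 80 each.
    cache-2: 80+80 = 160 > 120
Round 2 — cache-2 crashes.
  cache-2 sheds 160 req/s to app-a, queue-1, worker-2: 53 each (1 lost).
    app-a: 70+53 = 123 ≤ 150
    queue-1: 140+53 = 193 > 160
    worker-2: 20+53 = 73 ≤ 80
Round 3 — queue-1 crashes.
  queue-1 sheds 193 req/s: no online neighbours, lost.
No further crashes.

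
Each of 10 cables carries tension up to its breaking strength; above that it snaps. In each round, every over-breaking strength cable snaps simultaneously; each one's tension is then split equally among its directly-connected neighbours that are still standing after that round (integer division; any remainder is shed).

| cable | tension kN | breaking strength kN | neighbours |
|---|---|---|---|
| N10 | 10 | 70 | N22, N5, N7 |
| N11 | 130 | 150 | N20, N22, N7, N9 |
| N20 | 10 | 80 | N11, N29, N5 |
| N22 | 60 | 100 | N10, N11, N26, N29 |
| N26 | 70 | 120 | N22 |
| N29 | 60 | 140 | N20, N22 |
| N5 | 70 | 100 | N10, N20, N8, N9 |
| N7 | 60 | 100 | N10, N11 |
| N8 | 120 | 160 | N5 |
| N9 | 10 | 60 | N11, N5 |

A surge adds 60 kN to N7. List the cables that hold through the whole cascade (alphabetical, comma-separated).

Round 1 — N7 at 120 > 100. N7 snaps.
  N7 sheds 120 kN to N10, N11: 60 each.
    N10: 10+60 = 70 ≤ 70
    N11: 130+60 = 190 > 150
Round 2 — N11 snaps.
  N11 sheds 190 kN to N20, N22, N9: 63 each (1 lost).
    N20: 10+63 = 73 ≤ 80
    N22: 60+63 = 123 > 100
    N9: 10+63 = 73 > 60
Round 3 — N22, N9 snap.
  N22 sheds 123 kN to N10, N26, N29: 41 each.
    N10: 70+41 = 111 > 70
    N26: 70+41 = 111 ≤ 120
    N29: 60+41 = 101 ≤ 140
  N9 sheds 73 kN to N5: 73 each.
    N5: 70+73 = 143 > 100
Round 4 — N10, N5 snap.
  N10 sheds 111 kN: no online neighbours, lost.
  N5 sheds 143 kN to N20, N8: 71 each (1 lost).
    N20: 73+71 = 144 > 80
    N8: 120+71 = 191 > 160
Round 5 — N20, N8 snap.
  N20 sheds 144 kN to N29: 144 each.
    N29: 101+144 = 245 > 140
  N8 sheds 191 kN: no online neighbours, lost.
Round 6 — N29 snaps.
  N29 sheds 245 kN: no online neighbours, lost.
No further breaks.

N26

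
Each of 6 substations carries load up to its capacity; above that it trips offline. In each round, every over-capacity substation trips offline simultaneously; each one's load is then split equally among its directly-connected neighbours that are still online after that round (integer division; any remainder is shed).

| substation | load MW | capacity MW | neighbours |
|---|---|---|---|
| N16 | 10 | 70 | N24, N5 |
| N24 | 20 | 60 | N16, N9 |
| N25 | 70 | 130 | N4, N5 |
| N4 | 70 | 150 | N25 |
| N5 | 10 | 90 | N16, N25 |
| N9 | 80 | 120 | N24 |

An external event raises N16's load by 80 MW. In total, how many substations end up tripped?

3

Round 1 — N16 at 90 > 70. N16 trips offline.
  N16 sheds 90 MW to N24, N5: 45 each.
    N24: 20+45 = 65 > 60
    N5: 10+45 = 55 ≤ 90
Round 2 — N24 trips offline.
  N24 sheds 65 MW to N9: 65 each.
    N9: 80+65 = 145 > 120
Round 3 — N9 trips offline.
  N9 sheds 145 MW: no online neighbours, lost.
No further trips.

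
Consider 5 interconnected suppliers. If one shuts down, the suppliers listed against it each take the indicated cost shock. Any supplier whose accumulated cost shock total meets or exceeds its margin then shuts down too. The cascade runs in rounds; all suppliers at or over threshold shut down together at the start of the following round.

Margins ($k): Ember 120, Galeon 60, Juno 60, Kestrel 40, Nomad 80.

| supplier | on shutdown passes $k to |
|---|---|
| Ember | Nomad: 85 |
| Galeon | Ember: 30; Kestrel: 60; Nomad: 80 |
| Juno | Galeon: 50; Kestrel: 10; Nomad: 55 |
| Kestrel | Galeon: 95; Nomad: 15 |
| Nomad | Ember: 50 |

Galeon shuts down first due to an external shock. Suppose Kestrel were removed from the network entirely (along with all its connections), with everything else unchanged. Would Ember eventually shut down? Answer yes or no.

no

With Kestrel removed:
Round 1 — Galeon shuts down (initial).
  Ember: +30 → 30 < 120
  Nomad: +80 → 80 ≥ 80
Round 2 — Nomad shuts down.
  Ember: +50 → 80 < 120
No further shutdowns.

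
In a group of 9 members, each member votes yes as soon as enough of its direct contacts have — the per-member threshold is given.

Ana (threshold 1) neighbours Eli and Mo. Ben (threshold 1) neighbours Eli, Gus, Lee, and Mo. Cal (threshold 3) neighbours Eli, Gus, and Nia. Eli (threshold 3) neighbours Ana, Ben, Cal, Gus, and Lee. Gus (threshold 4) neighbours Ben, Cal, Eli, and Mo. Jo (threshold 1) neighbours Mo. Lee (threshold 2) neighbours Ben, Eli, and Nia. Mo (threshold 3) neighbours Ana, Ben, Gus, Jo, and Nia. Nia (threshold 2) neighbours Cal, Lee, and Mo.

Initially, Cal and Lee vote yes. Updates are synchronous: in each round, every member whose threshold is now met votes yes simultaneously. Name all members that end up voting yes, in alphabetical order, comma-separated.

Round 1 — Cal, Lee vote yes (initial).
Round 2 — checking thresholds:
  Ben: 1 of 4 neighbours ≥ 1, votes yes.
  Eli: 2 of 5 neighbours < 3, not yet.
  Gus: 1 of 4 neighbours < 4, not yet.
  Nia: 2 of 3 neighbours ≥ 2, votes yes.
Round 3 — checking thresholds:
  Eli: 3 of 5 neighbours ≥ 3, votes yes.
  Gus: 2 of 4 neighbours < 4, not yet.
  Mo: 2 of 5 neighbours < 3, not yet.
Round 4 — checking thresholds:
  Ana: 1 of 2 neighbours ≥ 1, votes yes.
  Gus: 3 of 4 neighbours < 4, not yet.
  Mo: 2 of 5 neighbours < 3, not yet.
Round 5 — checking thresholds:
  Gus: 3 of 4 neighbours < 4, not yet.
  Mo: 3 of 5 neighbours ≥ 3, votes yes.
Round 6 — checking thresholds:
  Gus: 4 of 4 neighbours ≥ 4, votes yes.
  Jo: 1 of 1 neighbours ≥ 1, votes yes.
Round 7 — no new yes votes; cascade stops.

Ana, Ben, Cal, Eli, Gus, Jo, Lee, Mo, Nia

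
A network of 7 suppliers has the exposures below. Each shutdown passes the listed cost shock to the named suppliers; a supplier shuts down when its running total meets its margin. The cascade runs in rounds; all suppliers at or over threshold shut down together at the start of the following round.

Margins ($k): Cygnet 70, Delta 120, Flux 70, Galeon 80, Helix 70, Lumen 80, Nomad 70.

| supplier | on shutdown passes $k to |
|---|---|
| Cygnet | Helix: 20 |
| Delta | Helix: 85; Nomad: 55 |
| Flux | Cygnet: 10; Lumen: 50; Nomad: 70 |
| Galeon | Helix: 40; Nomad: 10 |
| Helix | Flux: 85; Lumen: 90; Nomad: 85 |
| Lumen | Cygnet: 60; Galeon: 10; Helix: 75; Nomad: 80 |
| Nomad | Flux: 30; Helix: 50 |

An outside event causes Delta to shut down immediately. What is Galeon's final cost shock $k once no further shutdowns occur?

Round 1 — Delta shuts down (initial).
  Helix: +85 → 85 ≥ 70
  Nomad: +55 → 55 < 70
Round 2 — Helix shuts down.
  Flux: +85 → 85 ≥ 70
  Lumen: +90 → 90 ≥ 80
  Nomad: +85 → 140 ≥ 70
Round 3 — Flux, Lumen, Nomad shut down.
  Cygnet: +10+60 → 70 ≥ 70
  Galeon: +10 → 10 < 80
Round 4 — Cygnet shuts down.
No further shutdowns.

10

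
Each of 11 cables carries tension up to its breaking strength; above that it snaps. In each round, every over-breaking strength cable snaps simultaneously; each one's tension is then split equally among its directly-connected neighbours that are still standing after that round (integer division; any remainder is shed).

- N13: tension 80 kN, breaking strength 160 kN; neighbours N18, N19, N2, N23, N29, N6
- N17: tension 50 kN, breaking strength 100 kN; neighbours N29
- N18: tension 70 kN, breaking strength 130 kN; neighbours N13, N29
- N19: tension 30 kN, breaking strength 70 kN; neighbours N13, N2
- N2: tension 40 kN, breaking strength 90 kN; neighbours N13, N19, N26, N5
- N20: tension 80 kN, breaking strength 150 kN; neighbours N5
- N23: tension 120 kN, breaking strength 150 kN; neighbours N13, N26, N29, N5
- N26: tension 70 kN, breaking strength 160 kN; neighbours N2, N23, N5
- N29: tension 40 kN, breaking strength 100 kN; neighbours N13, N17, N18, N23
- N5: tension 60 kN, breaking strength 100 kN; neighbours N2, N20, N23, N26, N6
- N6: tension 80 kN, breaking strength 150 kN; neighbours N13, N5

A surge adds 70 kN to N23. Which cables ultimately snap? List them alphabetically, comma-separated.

Round 1 — N23 at 190 > 150. N23 snaps.
  N23 sheds 190 kN to N13, N26, N29, N5: 47 each (2 lost).
    N13: 80+47 = 127 ≤ 160
    N26: 70+47 = 117 ≤ 160
    N29: 40+47 = 87 ≤ 100
    N5: 60+47 = 107 > 100
Round 2 — N5 snaps.
  N5 sheds 107 kN to N2, N20, N26, N6: 26 each (3 lost).
    N2: 40+26 = 66 ≤ 90
    N20: 80+26 = 106 ≤ 150
    N26: 117+26 = 143 ≤ 160
    N6: 80+26 = 106 ≤ 150
No further breaks.

N23, N5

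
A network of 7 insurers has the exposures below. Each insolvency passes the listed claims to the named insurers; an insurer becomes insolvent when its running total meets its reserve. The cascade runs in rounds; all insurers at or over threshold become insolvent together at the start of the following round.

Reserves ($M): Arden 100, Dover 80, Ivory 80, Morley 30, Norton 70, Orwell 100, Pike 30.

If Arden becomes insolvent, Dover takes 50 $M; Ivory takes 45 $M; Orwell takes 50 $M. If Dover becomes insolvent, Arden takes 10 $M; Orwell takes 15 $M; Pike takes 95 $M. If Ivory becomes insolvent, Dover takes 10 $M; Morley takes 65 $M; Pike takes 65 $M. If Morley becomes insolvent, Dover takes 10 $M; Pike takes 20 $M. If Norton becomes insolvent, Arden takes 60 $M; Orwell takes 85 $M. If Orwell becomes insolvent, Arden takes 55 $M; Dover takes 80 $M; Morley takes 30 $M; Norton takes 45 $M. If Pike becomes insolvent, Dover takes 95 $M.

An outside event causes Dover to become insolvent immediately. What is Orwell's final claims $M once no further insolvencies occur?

Round 1 — Dover becomes insolvent (initial).
  Arden: +10 → 10 < 100
  Orwell: +15 → 15 < 100
  Pike: +95 → 95 ≥ 30
Round 2 — Pike becomes insolvent.
No further insolvencies.

15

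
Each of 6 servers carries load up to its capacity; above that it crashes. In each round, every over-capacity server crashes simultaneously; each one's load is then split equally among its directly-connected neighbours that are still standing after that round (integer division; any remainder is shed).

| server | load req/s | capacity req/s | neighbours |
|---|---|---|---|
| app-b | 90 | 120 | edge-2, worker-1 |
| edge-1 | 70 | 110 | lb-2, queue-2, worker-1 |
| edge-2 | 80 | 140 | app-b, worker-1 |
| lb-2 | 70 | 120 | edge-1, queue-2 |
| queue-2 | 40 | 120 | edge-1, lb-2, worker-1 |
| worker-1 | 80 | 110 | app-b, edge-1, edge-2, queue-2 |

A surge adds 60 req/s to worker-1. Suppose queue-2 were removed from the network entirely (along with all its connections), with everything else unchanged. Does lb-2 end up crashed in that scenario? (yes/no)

With queue-2 removed:
Round 1 — worker-1 at 140 > 110. worker-1 crashes.
  worker-1 sheds 140 req/s to app-b, edge-1, edge-2: 46 each (2 lost).
    app-b: 90+46 = 136 > 120
    edge-1: 70+46 = 116 > 110
    edge-2: 80+46 = 126 ≤ 140
Round 2 — app-b, edge-1 crash.
  app-b sheds 136 req/s to edge-2: 136 each.
    edge-2: 126+136 = 262 > 140
  edge-1 sheds 116 req/s to lb-2: 116 each.
    lb-2: 70+116 = 186 > 120
Round 3 — edge-2, lb-2 crash.
  edge-2 sheds 262 req/s: no online neighbours, lost.
  lb-2 sheds 186 req/s: no online neighbours, lost.
No further crashes.

yes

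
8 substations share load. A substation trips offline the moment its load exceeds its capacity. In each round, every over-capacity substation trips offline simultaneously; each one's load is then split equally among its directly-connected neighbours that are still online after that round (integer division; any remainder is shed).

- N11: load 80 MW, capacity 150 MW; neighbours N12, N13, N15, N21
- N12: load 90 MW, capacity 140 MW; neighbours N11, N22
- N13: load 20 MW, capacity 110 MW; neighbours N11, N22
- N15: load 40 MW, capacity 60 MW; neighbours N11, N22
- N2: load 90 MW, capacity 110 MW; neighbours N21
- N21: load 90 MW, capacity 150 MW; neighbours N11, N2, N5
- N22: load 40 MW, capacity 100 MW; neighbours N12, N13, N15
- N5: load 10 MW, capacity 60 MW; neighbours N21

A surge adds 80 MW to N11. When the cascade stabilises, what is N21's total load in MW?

130

Round 1 — N11 at 160 > 150. N11 trips offline.
  N11 sheds 160 MW to N12, N13, N15, N21: 40 each.
    N12: 90+40 = 130 ≤ 140
    N13: 20+40 = 60 ≤ 110
    N15: 40+40 = 80 > 60
    N21: 90+40 = 130 ≤ 150
Round 2 — N15 trips offline.
  N15 sheds 80 MW to N22: 80 each.
    N22: 40+80 = 120 > 100
Round 3 — N22 trips offline.
  N22 sheds 120 MW to N12, N13: 60 each.
    N12: 130+60 = 190 > 140
    N13: 60+60 = 120 > 110
Round 4 — N12, N13 trip offline.
  N12 sheds 190 MW: no online neighbours, lost.
  N13 sheds 120 MW: no online neighbours, lost.
No further trips.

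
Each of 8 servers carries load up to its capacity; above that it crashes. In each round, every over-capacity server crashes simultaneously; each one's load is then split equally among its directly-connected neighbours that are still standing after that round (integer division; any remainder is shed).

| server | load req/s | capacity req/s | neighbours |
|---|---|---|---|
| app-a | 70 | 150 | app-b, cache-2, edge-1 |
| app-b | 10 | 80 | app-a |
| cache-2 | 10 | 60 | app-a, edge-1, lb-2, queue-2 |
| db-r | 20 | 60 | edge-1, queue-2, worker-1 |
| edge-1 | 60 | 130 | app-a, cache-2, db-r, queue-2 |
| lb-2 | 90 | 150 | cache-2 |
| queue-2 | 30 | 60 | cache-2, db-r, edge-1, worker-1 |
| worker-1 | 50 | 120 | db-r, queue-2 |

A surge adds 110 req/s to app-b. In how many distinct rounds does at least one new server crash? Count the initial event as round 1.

Round 1 — app-b at 120 > 80. app-b crashes.
  app-b sheds 120 req/s to app-a: 120 each.
    app-a: 70+120 = 190 > 150
Round 2 — app-a crashes.
  app-a sheds 190 req/s to cache-2, edge-1: 95 each.
    cache-2: 10+95 = 105 > 60
    edge-1: 60+95 = 155 > 130
Round 3 — cache-2, edge-1 crash.
  cache-2 sheds 105 req/s to lb-2, queue-2: 52 each (1 lost).
    lb-2: 90+52 = 142 ≤ 150
    queue-2: 30+52 = 82 > 60
  edge-1 sheds 155 req/s to db-r, queue-2: 77 each (1 lost).
    db-r: 20+77 = 97 > 60
    queue-2: 82+77 = 159 > 60
Round 4 — db-r, queue-2 crash.
  db-r sheds 97 req/s to worker-1: 97 each.
    worker-1: 50+97 = 147 > 120
  queue-2 sheds 159 req/s to worker-1: 159 each.
    worker-1: 147+159 = 306 > 120
Round 5 — worker-1 crashes.
  worker-1 sheds 306 req/s: no online neighbours, lost.
No further crashes.

5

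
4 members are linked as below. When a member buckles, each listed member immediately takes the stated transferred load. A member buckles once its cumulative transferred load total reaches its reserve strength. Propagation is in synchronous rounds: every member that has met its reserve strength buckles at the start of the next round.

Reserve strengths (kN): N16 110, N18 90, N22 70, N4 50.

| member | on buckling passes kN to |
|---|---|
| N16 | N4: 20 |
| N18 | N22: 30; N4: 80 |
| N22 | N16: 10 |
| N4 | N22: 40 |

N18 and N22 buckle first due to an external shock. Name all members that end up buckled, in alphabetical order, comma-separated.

Round 1 — N18, N22 buckle (initial).
  N16: +10 → 10 < 110
  N4: +80 → 80 ≥ 50
Round 2 — N4 buckles.
No further bucklings.

N18, N22, N4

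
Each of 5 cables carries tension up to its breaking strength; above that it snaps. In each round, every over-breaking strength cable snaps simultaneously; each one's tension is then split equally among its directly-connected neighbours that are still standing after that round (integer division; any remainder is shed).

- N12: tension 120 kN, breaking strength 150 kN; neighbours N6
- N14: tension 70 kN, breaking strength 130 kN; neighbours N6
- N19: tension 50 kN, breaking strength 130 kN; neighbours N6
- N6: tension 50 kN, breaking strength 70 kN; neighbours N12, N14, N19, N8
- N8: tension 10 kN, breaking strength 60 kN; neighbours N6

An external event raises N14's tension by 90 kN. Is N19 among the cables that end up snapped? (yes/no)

Round 1 — N14 at 160 > 130. N14 snaps.
  N14 sheds 160 kN to N6: 160 each.
    N6: 50+160 = 210 > 70
Round 2 — N6 snaps.
  N6 sheds 210 kN to N12, N19, N8: 70 each.
    N12: 120+70 = 190 > 150
    N19: 50+70 = 120 ≤ 130
    N8: 10+70 = 80 > 60
Round 3 — N12, N8 snap.
  N12 sheds 190 kN: no online neighbours, lost.
  N8 sheds 80 kN: no online neighbours, lost.
No further breaks.

no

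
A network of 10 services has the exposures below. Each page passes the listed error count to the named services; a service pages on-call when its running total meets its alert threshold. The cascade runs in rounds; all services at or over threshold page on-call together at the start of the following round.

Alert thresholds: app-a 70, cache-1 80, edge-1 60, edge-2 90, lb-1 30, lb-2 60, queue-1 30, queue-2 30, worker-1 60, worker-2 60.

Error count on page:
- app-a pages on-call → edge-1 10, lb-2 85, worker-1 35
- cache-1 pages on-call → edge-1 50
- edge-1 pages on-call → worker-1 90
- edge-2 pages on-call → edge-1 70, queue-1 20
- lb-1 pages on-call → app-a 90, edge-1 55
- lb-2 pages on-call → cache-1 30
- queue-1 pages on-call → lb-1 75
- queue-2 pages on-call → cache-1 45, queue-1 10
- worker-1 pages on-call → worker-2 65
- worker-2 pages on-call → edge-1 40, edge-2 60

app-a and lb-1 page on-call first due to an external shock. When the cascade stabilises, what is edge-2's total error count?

60

Round 1 — app-a, lb-1 page on-call (initial).
  edge-1: +10+55 → 65 ≥ 60
  lb-2: +85 → 85 ≥ 60
  worker-1: +35 → 35 < 60
Round 2 — edge-1, lb-2 page on-call.
  cache-1: +30 → 30 < 80
  worker-1: +90 → 125 ≥ 60
Round 3 — worker-1 pages on-call.
  worker-2: +65 → 65 ≥ 60
Round 4 — worker-2 pages on-call.
  edge-2: +60 → 60 < 90
No further pages.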